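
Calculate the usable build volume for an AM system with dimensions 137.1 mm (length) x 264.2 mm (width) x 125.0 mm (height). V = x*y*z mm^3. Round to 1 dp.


V = 137.1 * 264.2 * 125.0 = 4527727.5 mm^3


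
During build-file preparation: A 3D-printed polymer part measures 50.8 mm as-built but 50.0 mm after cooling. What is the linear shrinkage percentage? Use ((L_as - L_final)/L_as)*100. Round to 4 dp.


Shrinkage = ((50.8-50.0)/50.8)*100 = 1.5748 %


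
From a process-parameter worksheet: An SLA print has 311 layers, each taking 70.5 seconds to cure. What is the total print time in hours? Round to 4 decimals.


t = 311 * 70.5 / 3600 = 6.0904 hrs


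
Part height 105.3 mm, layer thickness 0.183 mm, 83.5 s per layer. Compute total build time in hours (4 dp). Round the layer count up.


Layers = ceil(105.3/0.183) = 576
t = 576 * 83.5 / 3600 = 13.36 hrs


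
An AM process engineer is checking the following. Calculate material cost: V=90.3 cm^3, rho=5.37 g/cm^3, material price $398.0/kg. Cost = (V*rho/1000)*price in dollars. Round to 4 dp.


Mass = 90.3*5.37/1000 = 0.484911 kg
Cost = 0.484911 * 398.0 = 192.9946 $


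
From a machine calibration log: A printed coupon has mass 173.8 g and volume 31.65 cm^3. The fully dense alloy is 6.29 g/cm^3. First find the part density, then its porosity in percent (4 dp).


rho_part = 173.8 / 31.65 = 5.49131122 g/cm^3
Porosity = (1 - 5.49131122/6.29)*100 = 12.6978 %


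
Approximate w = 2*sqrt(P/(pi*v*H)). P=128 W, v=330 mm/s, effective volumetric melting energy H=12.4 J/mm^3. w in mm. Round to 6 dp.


w = 2*sqrt(128/(pi*330*12.4)) = 0.199569 mm


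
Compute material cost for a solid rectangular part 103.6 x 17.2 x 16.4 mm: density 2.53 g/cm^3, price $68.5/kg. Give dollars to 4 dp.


V = 103.6 * 17.2 * 16.4 = 29223.488 mm^3 = 29.223488 cm^3
Mass = 29.223488 * 2.53 / 1000 = 0.07393542 kg
Cost = 0.07393542 * 68.5 = 5.0646 $


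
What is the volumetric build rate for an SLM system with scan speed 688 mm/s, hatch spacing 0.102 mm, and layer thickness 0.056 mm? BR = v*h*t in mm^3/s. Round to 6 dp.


Rate = 688 * 0.102 * 0.056 = 3.929856 mm^3/s


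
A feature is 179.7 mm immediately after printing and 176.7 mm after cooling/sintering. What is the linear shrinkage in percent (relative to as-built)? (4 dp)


Shrinkage = ((179.7-176.7)/179.7)*100 = 1.6694 %


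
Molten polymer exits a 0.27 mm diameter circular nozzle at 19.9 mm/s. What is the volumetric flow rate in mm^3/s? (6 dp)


A = pi*(0.27/2)^2 = 0.05725553 mm^2
Q = 0.05725553 * 19.9 = 1.139385 mm^3/s


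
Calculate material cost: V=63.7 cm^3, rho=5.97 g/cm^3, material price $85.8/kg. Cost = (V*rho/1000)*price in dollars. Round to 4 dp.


Mass = 63.7*5.97/1000 = 0.380289 kg
Cost = 0.380289 * 85.8 = 32.6288 $


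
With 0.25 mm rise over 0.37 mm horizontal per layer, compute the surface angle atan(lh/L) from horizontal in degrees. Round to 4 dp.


angle = atan(0.25/0.37) = 34.0459 degrees


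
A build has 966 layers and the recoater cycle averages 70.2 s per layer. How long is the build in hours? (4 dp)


t = 966 * 70.2 / 3600 = 18.837 hrs


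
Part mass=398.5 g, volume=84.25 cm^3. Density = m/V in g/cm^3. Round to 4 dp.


rho = 398.5 / 84.25 = 4.73 g/cm^3


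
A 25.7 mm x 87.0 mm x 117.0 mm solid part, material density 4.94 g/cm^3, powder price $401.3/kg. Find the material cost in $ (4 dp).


V = 25.7 * 87.0 * 117.0 = 261600.3 mm^3 = 261.6003 cm^3
Mass = 261.6003 * 4.94 / 1000 = 1.29230548 kg
Cost = 1.29230548 * 401.3 = 518.6022 $


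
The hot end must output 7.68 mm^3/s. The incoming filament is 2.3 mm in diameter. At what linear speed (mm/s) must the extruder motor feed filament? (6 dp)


A = pi*(2.3/2)^2 = 4.154756
v = 7.68 / 4.154756 = 1.848484 mm/s


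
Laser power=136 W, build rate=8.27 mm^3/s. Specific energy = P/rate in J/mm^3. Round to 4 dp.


SE = 136 / 8.27 = 16.445 J/mm^3


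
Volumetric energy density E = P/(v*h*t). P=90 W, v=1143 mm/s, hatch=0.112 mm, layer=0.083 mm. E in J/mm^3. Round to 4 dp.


E = 90 / (1143*0.112*0.083) = 8.4703 J/mm^3


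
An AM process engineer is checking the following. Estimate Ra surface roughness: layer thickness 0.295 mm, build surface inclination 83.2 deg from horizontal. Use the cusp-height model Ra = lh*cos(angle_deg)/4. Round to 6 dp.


Ra = 0.295 * cos(83.2) / 4 = 0.008732 mm


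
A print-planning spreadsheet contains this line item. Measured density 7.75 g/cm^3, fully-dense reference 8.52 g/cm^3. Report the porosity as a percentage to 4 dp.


Porosity = (1-7.75/8.52)*100 = 9.0376 %


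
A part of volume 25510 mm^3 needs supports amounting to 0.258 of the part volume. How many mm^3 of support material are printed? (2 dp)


V_support = 25510 * 0.258 = 6581.58 mm^3


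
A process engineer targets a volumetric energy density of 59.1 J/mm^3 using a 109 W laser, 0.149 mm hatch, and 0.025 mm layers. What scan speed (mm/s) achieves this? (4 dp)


v = 109 / (59.1*0.149*0.025) = 495.1226 mm/s


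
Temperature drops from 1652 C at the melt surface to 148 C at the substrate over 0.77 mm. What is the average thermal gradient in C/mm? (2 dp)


G = (1652-148)/0.77 = 1953.25 C/mm


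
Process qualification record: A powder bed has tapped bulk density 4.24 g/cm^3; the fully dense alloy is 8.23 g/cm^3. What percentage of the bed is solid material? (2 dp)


Packing = (4.24/8.23)*100 = 51.52 %


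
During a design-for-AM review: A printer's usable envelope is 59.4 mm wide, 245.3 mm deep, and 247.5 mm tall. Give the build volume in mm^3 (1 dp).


V = 59.4 * 245.3 * 247.5 = 3606278.0 mm^3


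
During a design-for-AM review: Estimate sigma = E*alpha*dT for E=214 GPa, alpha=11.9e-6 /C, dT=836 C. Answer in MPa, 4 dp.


sigma = 214*1000 * 11.9e-6 * 836 = 2128.9576 MPa


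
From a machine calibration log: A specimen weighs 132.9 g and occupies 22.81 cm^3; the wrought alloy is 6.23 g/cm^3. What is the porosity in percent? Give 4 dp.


rho_part = 132.9 / 22.81 = 5.82639193 g/cm^3
Porosity = (1 - 5.82639193/6.23)*100 = 6.4785 %


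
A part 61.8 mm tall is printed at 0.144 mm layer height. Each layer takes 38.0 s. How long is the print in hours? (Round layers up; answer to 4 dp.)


Layers = ceil(61.8/0.144) = 430
t = 430 * 38.0 / 3600 = 4.5389 hrs


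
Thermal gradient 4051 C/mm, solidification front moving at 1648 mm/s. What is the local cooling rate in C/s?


CR = 4051 * 1648 = 6676048 C/s


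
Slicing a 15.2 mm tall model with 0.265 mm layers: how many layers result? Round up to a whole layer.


Layers = ceil(15.2/0.265) = 58


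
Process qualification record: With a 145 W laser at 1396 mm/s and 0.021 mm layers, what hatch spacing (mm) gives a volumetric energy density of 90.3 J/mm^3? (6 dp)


h = 145 / (90.3*1396*0.021) = 0.054774 mm


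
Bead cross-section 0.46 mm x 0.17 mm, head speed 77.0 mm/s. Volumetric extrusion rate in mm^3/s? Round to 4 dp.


Rate = 0.46 * 0.17 * 77.0 = 6.0214 mm^3/s


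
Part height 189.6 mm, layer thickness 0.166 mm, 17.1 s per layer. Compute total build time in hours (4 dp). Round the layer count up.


Layers = ceil(189.6/0.166) = 1143
t = 1143 * 17.1 / 3600 = 5.4293 hrs


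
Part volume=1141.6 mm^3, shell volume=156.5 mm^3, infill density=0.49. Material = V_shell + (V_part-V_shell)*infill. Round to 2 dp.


V_infill = (1141.6 - 156.5) * 0.49 = 482.7
V_total = 156.5 + 482.7 = 639.2 mm^3


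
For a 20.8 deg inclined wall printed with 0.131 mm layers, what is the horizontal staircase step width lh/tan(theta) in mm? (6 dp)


step = 0.131 / tan(20.8) = 0.34486 mm


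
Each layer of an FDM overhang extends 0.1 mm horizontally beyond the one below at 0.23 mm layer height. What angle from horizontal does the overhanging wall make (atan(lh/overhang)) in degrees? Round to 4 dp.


angle = atan(0.23/0.1) = 66.5014 degrees


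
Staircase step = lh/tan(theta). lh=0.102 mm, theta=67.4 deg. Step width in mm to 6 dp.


step = 0.102 / tan(67.4) = 0.042459 mm


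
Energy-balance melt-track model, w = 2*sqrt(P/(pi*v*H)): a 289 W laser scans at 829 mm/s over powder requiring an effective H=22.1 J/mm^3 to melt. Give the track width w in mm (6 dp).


w = 2*sqrt(289/(pi*829*22.1)) = 0.14172 mm


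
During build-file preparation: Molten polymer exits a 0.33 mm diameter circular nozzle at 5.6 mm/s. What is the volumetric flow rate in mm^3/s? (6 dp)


A = pi*(0.33/2)^2 = 0.08552986 mm^2
Q = 0.08552986 * 5.6 = 0.478967 mm^3/s


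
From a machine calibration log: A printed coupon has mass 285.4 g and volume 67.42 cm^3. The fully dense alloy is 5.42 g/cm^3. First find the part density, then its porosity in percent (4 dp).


rho_part = 285.4 / 67.42 = 4.23316523 g/cm^3
Porosity = (1 - 4.23316523/5.42)*100 = 21.8973 %


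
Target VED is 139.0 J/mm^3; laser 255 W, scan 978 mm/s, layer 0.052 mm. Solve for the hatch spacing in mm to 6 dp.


h = 255 / (139.0*978*0.052) = 0.036073 mm


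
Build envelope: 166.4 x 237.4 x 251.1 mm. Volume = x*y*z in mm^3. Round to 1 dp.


V = 166.4 * 237.4 * 251.1 = 9919293.7 mm^3


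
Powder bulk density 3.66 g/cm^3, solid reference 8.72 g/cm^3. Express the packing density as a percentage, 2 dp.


Packing = (3.66/8.72)*100 = 41.97 %


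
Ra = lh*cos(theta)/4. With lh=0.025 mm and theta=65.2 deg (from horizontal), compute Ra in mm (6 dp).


Ra = 0.025 * cos(65.2) / 4 = 0.002622 mm


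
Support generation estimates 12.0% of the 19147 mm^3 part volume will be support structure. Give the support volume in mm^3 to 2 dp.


V_support = 19147 * 0.12 = 2297.64 mm^3


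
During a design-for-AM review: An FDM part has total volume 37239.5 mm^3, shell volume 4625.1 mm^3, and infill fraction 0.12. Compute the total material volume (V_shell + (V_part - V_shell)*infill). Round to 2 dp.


V_infill = (37239.5 - 4625.1) * 0.12 = 3913.73
V_total = 4625.1 + 3913.73 = 8538.83 mm^3


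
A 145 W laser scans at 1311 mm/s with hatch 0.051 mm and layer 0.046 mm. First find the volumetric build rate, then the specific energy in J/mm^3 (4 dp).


Build rate = 1311 * 0.051 * 0.046 = 3.075606 mm^3/s
SE = 145 / 3.075606 = 47.1452 J/mm^3


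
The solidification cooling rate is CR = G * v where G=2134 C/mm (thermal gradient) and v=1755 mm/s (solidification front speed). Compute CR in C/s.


CR = 2134 * 1755 = 3745170 C/s


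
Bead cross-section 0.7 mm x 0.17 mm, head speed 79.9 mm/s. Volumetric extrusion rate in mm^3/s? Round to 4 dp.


Rate = 0.7 * 0.17 * 79.9 = 9.5081 mm^3/s


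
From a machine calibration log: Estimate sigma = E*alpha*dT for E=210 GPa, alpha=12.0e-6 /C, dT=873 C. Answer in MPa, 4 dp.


sigma = 210*1000 * 12.0e-6 * 873 = 2199.96 MPa


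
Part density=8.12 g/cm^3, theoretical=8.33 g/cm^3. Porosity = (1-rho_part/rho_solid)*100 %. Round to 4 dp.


Porosity = (1-8.12/8.33)*100 = 2.521 %


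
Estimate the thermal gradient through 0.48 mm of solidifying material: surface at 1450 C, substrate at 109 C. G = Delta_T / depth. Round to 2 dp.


G = (1450-109)/0.48 = 2793.75 C/mm


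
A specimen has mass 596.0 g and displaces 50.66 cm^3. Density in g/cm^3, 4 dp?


rho = 596.0 / 50.66 = 11.7647 g/cm^3


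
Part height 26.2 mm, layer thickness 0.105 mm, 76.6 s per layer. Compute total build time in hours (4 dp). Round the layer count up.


Layers = ceil(26.2/0.105) = 250
t = 250 * 76.6 / 3600 = 5.3194 hrs


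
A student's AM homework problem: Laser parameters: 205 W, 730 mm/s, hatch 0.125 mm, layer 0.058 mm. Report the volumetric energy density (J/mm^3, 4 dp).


E = 205 / (730*0.125*0.058) = 38.7341 J/mm^3


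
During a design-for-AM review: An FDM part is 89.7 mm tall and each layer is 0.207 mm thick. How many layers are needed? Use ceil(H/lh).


Layers = ceil(89.7/0.207) = 434


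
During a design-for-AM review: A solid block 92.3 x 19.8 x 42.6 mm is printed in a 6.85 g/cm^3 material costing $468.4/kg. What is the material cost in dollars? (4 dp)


V = 92.3 * 19.8 * 42.6 = 77853.204 mm^3 = 77.853204 cm^3
Mass = 77.853204 * 6.85 / 1000 = 0.53329445 kg
Cost = 0.53329445 * 468.4 = 249.7951 $


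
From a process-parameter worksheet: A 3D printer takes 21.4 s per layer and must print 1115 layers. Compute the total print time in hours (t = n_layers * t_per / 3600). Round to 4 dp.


t = 1115 * 21.4 / 3600 = 6.6281 hrs


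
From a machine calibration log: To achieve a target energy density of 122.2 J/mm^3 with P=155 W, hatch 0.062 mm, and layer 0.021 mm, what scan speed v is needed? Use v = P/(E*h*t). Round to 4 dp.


v = 155 / (122.2*0.062*0.021) = 974.2031 mm/s


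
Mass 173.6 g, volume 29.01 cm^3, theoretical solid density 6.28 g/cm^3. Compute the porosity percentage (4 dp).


rho_part = 173.6 / 29.01 = 5.9841434 g/cm^3
Porosity = (1 - 5.9841434/6.28)*100 = 4.7111 %


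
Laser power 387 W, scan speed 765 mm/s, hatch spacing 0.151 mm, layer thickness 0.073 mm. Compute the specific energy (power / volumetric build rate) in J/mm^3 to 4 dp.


Build rate = 765 * 0.151 * 0.073 = 8.432595 mm^3/s
SE = 387 / 8.432595 = 45.8933 J/mm^3


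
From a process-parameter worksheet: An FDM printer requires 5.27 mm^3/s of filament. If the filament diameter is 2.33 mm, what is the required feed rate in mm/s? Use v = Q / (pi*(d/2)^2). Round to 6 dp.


A = pi*(2.33/2)^2 = 4.263848
v = 5.27 / 4.263848 = 1.235973 mm/s


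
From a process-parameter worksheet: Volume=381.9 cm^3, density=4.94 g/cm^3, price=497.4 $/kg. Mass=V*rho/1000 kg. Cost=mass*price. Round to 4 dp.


Mass = 381.9*4.94/1000 = 1.886586 kg
Cost = 1.886586 * 497.4 = 938.3879 $


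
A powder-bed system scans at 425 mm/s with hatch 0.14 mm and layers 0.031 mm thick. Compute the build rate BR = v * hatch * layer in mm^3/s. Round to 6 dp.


Rate = 425 * 0.14 * 0.031 = 1.8445 mm^3/s


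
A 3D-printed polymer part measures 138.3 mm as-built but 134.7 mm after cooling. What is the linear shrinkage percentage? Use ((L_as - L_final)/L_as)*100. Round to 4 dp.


Shrinkage = ((138.3-134.7)/138.3)*100 = 2.603 %


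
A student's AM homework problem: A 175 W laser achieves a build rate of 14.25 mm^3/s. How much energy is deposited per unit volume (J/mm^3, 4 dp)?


SE = 175 / 14.25 = 12.2807 J/mm^3


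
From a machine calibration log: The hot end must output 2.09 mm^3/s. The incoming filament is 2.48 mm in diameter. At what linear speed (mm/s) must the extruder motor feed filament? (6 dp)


A = pi*(2.48/2)^2 = 4.830513
v = 2.09 / 4.830513 = 0.432666 mm/s


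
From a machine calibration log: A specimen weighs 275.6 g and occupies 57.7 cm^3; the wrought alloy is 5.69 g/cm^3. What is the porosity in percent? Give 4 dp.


rho_part = 275.6 / 57.7 = 4.77642981 g/cm^3
Porosity = (1 - 4.77642981/5.69)*100 = 16.0557 %


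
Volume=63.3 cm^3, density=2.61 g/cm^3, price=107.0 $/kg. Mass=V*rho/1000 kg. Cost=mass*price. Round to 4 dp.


Mass = 63.3*2.61/1000 = 0.165213 kg
Cost = 0.165213 * 107.0 = 17.6778 $


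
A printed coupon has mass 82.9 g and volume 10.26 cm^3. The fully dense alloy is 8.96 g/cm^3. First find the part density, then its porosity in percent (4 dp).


rho_part = 82.9 / 10.26 = 8.07992203 g/cm^3
Porosity = (1 - 8.07992203/8.96)*100 = 9.8223 %


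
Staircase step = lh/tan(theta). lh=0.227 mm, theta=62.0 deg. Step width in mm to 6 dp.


step = 0.227 / tan(62.0) = 0.120698 mm


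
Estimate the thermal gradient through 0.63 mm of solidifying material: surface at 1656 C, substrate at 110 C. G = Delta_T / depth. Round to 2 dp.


G = (1656-110)/0.63 = 2453.97 C/mm


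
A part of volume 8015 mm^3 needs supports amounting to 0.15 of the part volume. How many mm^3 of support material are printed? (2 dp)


V_support = 8015 * 0.15 = 1202.25 mm^3


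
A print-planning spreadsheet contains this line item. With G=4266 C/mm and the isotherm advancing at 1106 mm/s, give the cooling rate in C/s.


CR = 4266 * 1106 = 4718196 C/s


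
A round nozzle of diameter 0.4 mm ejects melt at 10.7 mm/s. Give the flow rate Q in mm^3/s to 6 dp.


A = pi*(0.4/2)^2 = 0.12566371 mm^2
Q = 0.12566371 * 10.7 = 1.344602 mm^3/s


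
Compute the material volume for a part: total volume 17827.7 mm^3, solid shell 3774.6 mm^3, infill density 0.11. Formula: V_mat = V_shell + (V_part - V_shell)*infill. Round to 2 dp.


V_infill = (17827.7 - 3774.6) * 0.11 = 1545.84
V_total = 3774.6 + 1545.84 = 5320.44 mm^3


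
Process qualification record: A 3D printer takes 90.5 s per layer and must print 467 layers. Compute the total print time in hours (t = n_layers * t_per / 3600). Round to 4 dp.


t = 467 * 90.5 / 3600 = 11.7399 hrs


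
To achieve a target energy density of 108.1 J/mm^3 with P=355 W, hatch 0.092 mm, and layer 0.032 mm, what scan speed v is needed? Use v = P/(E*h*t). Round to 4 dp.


v = 355 / (108.1*0.092*0.032) = 1115.4879 mm/s


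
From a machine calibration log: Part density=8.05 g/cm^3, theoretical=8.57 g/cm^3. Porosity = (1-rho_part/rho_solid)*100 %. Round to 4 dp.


Porosity = (1-8.05/8.57)*100 = 6.0677 %


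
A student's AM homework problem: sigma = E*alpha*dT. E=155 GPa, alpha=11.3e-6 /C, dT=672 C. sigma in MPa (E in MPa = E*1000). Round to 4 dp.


sigma = 155*1000 * 11.3e-6 * 672 = 1177.008 MPa


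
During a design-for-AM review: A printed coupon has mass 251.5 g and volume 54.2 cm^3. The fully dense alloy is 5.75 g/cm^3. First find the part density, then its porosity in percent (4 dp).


rho_part = 251.5 / 54.2 = 4.6402214 g/cm^3
Porosity = (1 - 4.6402214/5.75)*100 = 19.3005 %


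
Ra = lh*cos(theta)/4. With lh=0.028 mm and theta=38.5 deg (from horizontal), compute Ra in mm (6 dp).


Ra = 0.028 * cos(38.5) / 4 = 0.005478 mm


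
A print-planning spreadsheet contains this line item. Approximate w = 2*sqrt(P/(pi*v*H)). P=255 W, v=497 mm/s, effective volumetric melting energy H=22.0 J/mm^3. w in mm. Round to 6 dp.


w = 2*sqrt(255/(pi*497*22.0)) = 0.17232 mm


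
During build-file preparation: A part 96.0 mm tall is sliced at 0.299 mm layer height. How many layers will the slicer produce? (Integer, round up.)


Layers = ceil(96.0/0.299) = 322


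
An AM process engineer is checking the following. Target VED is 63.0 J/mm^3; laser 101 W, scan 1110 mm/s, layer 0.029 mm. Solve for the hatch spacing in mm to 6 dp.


h = 101 / (63.0*1110*0.029) = 0.049803 mm


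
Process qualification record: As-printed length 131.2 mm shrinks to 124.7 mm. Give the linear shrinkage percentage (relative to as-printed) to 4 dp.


Shrinkage = ((131.2-124.7)/131.2)*100 = 4.9543 %


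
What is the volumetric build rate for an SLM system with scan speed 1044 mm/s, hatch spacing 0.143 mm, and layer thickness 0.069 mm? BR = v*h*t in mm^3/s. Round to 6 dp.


Rate = 1044 * 0.143 * 0.069 = 10.301148 mm^3/s


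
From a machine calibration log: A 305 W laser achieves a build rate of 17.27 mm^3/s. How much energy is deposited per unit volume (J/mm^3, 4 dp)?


SE = 305 / 17.27 = 17.6607 J/mm^3


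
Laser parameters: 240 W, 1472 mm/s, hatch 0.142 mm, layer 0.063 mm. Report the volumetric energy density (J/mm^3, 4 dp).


E = 240 / (1472*0.142*0.063) = 18.2253 J/mm^3


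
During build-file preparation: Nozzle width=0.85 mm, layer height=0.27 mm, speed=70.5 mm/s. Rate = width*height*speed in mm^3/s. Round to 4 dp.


Rate = 0.85 * 0.27 * 70.5 = 16.1798 mm^3/s


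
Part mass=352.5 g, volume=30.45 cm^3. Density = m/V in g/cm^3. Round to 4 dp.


rho = 352.5 / 30.45 = 11.5764 g/cm^3


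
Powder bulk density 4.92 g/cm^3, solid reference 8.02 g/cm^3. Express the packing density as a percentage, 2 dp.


Packing = (4.92/8.02)*100 = 61.35 %


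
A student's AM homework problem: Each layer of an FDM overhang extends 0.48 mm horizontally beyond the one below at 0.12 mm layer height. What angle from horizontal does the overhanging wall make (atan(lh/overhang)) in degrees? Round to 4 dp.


angle = atan(0.12/0.48) = 14.0362 degrees


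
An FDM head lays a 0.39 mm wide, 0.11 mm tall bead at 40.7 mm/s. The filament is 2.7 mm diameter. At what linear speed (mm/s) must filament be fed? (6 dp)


Q = 0.39 * 0.11 * 40.7 = 1.74603 mm^3/s
A_fil = pi*(2.7/2)^2 = 5.72555261 mm^2
v_feed = 1.74603 / 5.72555261 = 0.304954 mm/s


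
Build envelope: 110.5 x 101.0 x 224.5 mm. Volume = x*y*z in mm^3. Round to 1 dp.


V = 110.5 * 101.0 * 224.5 = 2505532.3 mm^3


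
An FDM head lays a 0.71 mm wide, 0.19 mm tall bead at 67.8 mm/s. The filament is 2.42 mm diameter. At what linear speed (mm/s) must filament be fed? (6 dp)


Q = 0.71 * 0.19 * 67.8 = 9.14622 mm^3/s
A_fil = pi*(2.42/2)^2 = 4.5996058 mm^2
v_feed = 9.14622 / 4.5996058 = 1.988479 mm/s


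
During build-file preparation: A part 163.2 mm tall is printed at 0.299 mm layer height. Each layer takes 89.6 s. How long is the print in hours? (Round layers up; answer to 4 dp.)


Layers = ceil(163.2/0.299) = 546
t = 546 * 89.6 / 3600 = 13.5893 hrs


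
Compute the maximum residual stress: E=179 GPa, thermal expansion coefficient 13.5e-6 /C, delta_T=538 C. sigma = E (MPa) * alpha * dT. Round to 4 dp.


sigma = 179*1000 * 13.5e-6 * 538 = 1300.077 MPa


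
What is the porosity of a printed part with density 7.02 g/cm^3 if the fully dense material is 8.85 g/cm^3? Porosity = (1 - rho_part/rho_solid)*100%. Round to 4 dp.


Porosity = (1-7.02/8.85)*100 = 20.678 %


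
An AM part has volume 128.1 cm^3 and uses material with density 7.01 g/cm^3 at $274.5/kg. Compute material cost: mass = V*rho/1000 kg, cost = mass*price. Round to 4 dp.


Mass = 128.1*7.01/1000 = 0.897981 kg
Cost = 0.897981 * 274.5 = 246.4958 $


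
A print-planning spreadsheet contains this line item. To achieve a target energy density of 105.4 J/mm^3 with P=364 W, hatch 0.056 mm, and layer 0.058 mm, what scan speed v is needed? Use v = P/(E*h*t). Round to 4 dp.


v = 364 / (105.4*0.056*0.058) = 1063.2729 mm/s


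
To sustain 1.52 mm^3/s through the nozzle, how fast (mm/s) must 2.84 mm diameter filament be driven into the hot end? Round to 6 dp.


A = pi*(2.84/2)^2 = 6.334707
v = 1.52 / 6.334707 = 0.239948 mm/s


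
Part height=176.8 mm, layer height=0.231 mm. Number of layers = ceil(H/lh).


Layers = ceil(176.8/0.231) = 766


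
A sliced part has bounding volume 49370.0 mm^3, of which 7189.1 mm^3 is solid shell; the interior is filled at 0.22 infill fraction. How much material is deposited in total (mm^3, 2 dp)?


V_infill = (49370.0 - 7189.1) * 0.22 = 9279.8
V_total = 7189.1 + 9279.8 = 16468.9 mm^3


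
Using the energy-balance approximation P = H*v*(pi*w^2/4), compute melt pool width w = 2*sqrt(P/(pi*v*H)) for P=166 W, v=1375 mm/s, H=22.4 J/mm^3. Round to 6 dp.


w = 2*sqrt(166/(pi*1375*22.4)) = 0.082839 mm


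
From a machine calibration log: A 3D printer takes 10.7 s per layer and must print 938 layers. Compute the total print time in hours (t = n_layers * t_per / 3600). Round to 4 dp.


t = 938 * 10.7 / 3600 = 2.7879 hrs


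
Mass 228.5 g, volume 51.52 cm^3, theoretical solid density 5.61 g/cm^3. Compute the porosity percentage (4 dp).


rho_part = 228.5 / 51.52 = 4.43517081 g/cm^3
Porosity = (1 - 4.43517081/5.61)*100 = 20.9417 %


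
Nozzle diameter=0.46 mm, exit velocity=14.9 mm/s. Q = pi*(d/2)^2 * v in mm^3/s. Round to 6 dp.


A = pi*(0.46/2)^2 = 0.16619025 mm^2
Q = 0.16619025 * 14.9 = 2.476235 mm^3/s


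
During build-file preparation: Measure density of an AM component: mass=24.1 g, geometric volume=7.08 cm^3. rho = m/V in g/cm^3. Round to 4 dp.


rho = 24.1 / 7.08 = 3.404 g/cm^3


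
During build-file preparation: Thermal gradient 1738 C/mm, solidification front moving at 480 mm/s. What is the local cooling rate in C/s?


CR = 1738 * 480 = 834240 C/s


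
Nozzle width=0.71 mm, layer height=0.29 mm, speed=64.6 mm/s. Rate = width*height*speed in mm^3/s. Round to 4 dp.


Rate = 0.71 * 0.29 * 64.6 = 13.3011 mm^3/s


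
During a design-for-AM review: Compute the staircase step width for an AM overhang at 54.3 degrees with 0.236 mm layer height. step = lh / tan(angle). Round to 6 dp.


step = 0.236 / tan(54.3) = 0.169583 mm


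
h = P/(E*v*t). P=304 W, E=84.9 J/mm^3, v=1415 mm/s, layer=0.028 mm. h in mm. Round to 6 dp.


h = 304 / (84.9*1415*0.028) = 0.090376 mm


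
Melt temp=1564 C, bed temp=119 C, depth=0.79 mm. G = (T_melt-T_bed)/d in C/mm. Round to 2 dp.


G = (1564-119)/0.79 = 1829.11 C/mm


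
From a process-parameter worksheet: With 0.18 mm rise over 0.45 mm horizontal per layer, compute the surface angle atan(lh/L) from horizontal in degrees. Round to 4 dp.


angle = atan(0.18/0.45) = 21.8014 degrees


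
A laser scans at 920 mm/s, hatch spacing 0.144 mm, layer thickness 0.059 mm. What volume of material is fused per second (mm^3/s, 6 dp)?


Rate = 920 * 0.144 * 0.059 = 7.81632 mm^3/s


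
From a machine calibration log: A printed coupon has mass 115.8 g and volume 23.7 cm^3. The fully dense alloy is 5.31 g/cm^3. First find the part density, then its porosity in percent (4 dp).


rho_part = 115.8 / 23.7 = 4.88607595 g/cm^3
Porosity = (1 - 4.88607595/5.31)*100 = 7.9835 %


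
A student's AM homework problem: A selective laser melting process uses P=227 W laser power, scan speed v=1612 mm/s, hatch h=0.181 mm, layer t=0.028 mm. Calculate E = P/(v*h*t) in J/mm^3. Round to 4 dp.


E = 227 / (1612*0.181*0.028) = 27.7859 J/mm^3


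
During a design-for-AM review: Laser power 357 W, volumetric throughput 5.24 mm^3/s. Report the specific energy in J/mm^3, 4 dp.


SE = 357 / 5.24 = 68.1298 J/mm^3


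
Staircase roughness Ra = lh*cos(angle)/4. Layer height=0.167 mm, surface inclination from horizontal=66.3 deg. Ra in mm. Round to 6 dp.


Ra = 0.167 * cos(66.3) / 4 = 0.016781 mm


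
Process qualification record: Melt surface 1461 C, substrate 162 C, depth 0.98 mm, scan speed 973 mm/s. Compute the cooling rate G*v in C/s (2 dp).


G = (1461-162)/0.98 = 1325.51020408 C/mm
CR = 1325.51020408 * 973 = 1289721.43 C/s


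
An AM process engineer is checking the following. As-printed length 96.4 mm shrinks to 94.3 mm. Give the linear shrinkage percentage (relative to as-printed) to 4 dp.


Shrinkage = ((96.4-94.3)/96.4)*100 = 2.1784 %


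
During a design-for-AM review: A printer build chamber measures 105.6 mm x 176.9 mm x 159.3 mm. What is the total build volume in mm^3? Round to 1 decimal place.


V = 105.6 * 176.9 * 159.3 = 2975826.0 mm^3


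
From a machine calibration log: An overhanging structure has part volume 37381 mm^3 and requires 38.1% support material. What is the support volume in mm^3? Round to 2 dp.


V_support = 37381 * 0.381 = 14242.16 mm^3


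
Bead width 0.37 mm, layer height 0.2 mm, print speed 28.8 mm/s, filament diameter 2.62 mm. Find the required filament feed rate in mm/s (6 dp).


Q = 0.37 * 0.2 * 28.8 = 2.1312 mm^3/s
A_fil = pi*(2.62/2)^2 = 5.39128715 mm^2
v_feed = 2.1312 / 5.39128715 = 0.395304 mm/s


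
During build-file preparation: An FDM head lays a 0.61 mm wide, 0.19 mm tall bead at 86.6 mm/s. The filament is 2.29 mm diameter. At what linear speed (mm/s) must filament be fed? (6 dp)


Q = 0.61 * 0.19 * 86.6 = 10.03694 mm^3/s
A_fil = pi*(2.29/2)^2 = 4.11870651 mm^2
v_feed = 10.03694 / 4.11870651 = 2.436916 mm/s


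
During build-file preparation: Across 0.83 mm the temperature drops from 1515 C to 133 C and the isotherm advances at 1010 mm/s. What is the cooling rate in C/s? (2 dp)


G = (1515-133)/0.83 = 1665.06024096 C/mm
CR = 1665.06024096 * 1010 = 1681710.84 C/s


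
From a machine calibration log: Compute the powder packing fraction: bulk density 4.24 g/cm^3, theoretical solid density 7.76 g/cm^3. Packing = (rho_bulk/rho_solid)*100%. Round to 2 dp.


Packing = (4.24/7.76)*100 = 54.64 %


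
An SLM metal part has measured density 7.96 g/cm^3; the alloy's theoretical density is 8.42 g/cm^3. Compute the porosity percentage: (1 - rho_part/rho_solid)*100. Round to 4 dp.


Porosity = (1-7.96/8.42)*100 = 5.4632 %


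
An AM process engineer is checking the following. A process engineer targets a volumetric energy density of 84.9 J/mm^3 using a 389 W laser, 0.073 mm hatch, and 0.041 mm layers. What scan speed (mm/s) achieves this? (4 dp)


v = 389 / (84.9*0.073*0.041) = 1530.859 mm/s


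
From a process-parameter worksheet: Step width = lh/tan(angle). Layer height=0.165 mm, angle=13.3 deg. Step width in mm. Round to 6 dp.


step = 0.165 / tan(13.3) = 0.697999 mm


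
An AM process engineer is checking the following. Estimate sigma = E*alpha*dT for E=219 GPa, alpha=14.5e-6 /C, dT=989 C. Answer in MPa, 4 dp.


sigma = 219*1000 * 14.5e-6 * 989 = 3140.5695 MPa


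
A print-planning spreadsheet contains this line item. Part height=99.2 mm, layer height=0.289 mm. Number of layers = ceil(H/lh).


Layers = ceil(99.2/0.289) = 344


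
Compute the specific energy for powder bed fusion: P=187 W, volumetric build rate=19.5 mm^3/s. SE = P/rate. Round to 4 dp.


SE = 187 / 19.5 = 9.5897 J/mm^3


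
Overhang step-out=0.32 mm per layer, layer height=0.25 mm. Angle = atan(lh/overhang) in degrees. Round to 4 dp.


angle = atan(0.25/0.32) = 37.9987 degrees


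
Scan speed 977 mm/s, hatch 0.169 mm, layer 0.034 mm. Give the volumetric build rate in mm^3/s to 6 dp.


Rate = 977 * 0.169 * 0.034 = 5.613842 mm^3/s


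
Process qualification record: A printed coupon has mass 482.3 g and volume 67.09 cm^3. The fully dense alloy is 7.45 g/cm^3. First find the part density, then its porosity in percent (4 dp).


rho_part = 482.3 / 67.09 = 7.1888508 g/cm^3
Porosity = (1 - 7.1888508/7.45)*100 = 3.5054 %


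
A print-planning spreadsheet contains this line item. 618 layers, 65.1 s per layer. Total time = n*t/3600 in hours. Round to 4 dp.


t = 618 * 65.1 / 3600 = 11.1755 hrs


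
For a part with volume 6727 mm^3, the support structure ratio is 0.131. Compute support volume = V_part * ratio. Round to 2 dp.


V_support = 6727 * 0.131 = 881.24 mm^3


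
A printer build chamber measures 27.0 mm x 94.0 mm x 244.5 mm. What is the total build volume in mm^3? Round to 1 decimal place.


V = 27.0 * 94.0 * 244.5 = 620541.0 mm^3


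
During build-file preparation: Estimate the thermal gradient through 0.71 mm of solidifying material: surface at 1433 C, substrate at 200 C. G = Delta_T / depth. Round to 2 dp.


G = (1433-200)/0.71 = 1736.62 C/mm


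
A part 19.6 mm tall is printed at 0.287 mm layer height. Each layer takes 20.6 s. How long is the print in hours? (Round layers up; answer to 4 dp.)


Layers = ceil(19.6/0.287) = 69
t = 69 * 20.6 / 3600 = 0.3948 hrs


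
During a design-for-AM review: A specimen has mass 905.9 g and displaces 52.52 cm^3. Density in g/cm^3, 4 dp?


rho = 905.9 / 52.52 = 17.2487 g/cm^3


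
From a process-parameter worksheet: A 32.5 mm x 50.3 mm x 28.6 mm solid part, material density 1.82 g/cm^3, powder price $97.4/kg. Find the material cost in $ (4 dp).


V = 32.5 * 50.3 * 28.6 = 46753.85 mm^3 = 46.75385 cm^3
Mass = 46.75385 * 1.82 / 1000 = 0.08509201 kg
Cost = 0.08509201 * 97.4 = 8.288 $


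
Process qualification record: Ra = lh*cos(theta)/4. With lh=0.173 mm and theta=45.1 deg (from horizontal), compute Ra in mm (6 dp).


Ra = 0.173 * cos(45.1) / 4 = 0.030529 mm


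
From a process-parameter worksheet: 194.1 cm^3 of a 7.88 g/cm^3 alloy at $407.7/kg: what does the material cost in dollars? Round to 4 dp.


Mass = 194.1*7.88/1000 = 1.529508 kg
Cost = 1.529508 * 407.7 = 623.5804 $


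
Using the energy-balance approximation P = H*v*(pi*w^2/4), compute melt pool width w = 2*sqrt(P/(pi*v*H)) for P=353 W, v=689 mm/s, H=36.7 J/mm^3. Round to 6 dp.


w = 2*sqrt(353/(pi*689*36.7)) = 0.133321 mm


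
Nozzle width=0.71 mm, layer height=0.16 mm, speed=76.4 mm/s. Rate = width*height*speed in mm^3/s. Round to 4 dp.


Rate = 0.71 * 0.16 * 76.4 = 8.679 mm^3/s


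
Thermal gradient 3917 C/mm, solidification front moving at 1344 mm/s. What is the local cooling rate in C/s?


CR = 3917 * 1344 = 5264448 C/s


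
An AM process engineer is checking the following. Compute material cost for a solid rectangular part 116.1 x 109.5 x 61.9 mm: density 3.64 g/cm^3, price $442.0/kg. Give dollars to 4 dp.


V = 116.1 * 109.5 * 61.9 = 786931.605 mm^3 = 786.931605 cm^3
Mass = 786.931605 * 3.64 / 1000 = 2.86443104 kg
Cost = 2.86443104 * 442.0 = 1266.0785 $


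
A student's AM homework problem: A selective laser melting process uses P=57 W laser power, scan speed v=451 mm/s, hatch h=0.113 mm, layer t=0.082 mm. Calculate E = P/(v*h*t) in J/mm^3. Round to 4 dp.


E = 57 / (451*0.113*0.082) = 13.6397 J/mm^3


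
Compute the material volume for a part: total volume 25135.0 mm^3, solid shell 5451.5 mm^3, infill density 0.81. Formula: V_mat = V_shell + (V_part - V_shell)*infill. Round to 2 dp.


V_infill = (25135.0 - 5451.5) * 0.81 = 15943.64
V_total = 5451.5 + 15943.64 = 21395.14 mm^3


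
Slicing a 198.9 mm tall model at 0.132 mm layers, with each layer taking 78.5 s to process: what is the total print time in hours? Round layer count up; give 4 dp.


Layers = ceil(198.9/0.132) = 1507
t = 1507 * 78.5 / 3600 = 32.861 hrs


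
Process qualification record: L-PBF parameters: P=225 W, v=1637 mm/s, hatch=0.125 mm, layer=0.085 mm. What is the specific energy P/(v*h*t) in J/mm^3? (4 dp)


Build rate = 1637 * 0.125 * 0.085 = 17.393125 mm^3/s
SE = 225 / 17.393125 = 12.9361 J/mm^3


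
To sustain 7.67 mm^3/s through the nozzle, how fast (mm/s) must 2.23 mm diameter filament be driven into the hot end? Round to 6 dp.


A = pi*(2.23/2)^2 = 3.905707
v = 7.67 / 3.905707 = 1.963793 mm/s


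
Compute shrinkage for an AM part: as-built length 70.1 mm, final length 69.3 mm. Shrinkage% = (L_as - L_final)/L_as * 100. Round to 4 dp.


Shrinkage = ((70.1-69.3)/70.1)*100 = 1.1412 %


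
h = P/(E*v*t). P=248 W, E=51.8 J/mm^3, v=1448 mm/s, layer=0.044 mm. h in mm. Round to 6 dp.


h = 248 / (51.8*1448*0.044) = 0.075145 mm


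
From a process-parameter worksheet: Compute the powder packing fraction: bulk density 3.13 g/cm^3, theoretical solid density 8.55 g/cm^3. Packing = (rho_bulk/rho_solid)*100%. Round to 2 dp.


Packing = (3.13/8.55)*100 = 36.61 %


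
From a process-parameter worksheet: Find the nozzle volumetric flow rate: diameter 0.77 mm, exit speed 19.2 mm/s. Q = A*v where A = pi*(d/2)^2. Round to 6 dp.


A = pi*(0.77/2)^2 = 0.46566257 mm^2
Q = 0.46566257 * 19.2 = 8.940721 mm^3/s


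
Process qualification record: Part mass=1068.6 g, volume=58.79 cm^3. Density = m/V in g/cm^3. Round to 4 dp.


rho = 1068.6 / 58.79 = 18.1766 g/cm^3


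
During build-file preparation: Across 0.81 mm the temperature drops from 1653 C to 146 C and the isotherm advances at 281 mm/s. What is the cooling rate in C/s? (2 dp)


G = (1653-146)/0.81 = 1860.49382716 C/mm
CR = 1860.49382716 * 281 = 522798.77 C/s


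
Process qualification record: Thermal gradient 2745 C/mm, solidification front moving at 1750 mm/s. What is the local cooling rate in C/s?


CR = 2745 * 1750 = 4803750 C/s


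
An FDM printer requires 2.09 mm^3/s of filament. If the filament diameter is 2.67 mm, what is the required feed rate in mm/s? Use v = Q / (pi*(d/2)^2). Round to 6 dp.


A = pi*(2.67/2)^2 = 5.599025
v = 2.09 / 5.599025 = 0.373279 mm/s


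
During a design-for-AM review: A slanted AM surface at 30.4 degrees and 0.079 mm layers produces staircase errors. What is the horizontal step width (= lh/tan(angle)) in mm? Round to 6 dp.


step = 0.079 / tan(30.4) = 0.134652 mm


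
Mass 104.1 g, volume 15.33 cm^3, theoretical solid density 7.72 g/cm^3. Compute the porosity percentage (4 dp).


rho_part = 104.1 / 15.33 = 6.79060665 g/cm^3
Porosity = (1 - 6.79060665/7.72)*100 = 12.0388 %


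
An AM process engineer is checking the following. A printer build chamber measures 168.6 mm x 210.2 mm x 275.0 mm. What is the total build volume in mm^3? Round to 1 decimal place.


V = 168.6 * 210.2 * 275.0 = 9745923.0 mm^3


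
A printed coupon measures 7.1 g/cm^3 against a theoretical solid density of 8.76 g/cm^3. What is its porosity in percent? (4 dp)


Porosity = (1-7.1/8.76)*100 = 18.9498 %


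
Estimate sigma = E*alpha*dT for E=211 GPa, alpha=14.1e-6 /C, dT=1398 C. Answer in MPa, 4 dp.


sigma = 211*1000 * 14.1e-6 * 1398 = 4159.1898 MPa


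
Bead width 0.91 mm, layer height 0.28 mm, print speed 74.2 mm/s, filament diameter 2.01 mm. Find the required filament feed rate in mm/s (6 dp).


Q = 0.91 * 0.28 * 74.2 = 18.90616 mm^3/s
A_fil = pi*(2.01/2)^2 = 3.17308712 mm^2
v_feed = 18.90616 / 3.17308712 = 5.958286 mm/s


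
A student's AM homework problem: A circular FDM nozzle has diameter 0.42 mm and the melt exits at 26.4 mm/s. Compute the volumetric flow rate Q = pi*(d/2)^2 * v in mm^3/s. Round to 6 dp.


A = pi*(0.42/2)^2 = 0.13854424 mm^2
Q = 0.13854424 * 26.4 = 3.657568 mm^3/s


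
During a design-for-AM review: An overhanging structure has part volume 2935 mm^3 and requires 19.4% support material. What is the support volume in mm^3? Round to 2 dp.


V_support = 2935 * 0.194 = 569.39 mm^3


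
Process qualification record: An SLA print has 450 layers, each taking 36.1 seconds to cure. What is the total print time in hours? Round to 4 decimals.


t = 450 * 36.1 / 3600 = 4.5125 hrs


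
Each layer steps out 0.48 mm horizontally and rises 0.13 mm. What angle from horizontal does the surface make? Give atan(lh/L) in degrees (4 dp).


angle = atan(0.13/0.48) = 15.1541 degrees


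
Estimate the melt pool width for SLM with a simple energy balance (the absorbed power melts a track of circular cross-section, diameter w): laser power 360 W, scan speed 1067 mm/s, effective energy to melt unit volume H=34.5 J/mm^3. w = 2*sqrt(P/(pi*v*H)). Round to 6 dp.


w = 2*sqrt(360/(pi*1067*34.5)) = 0.111587 mm


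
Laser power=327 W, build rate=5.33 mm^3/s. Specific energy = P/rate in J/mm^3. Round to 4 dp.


SE = 327 / 5.33 = 61.3508 J/mm^3


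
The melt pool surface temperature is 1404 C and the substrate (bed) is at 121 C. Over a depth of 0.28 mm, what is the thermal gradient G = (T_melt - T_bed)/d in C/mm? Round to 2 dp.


G = (1404-121)/0.28 = 4582.14 C/mm


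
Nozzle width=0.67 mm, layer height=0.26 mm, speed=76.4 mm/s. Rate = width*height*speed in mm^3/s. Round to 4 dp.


Rate = 0.67 * 0.26 * 76.4 = 13.3089 mm^3/s


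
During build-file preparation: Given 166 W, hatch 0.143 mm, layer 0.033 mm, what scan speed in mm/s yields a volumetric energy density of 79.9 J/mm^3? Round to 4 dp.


v = 166 / (79.9*0.143*0.033) = 440.2621 mm/s


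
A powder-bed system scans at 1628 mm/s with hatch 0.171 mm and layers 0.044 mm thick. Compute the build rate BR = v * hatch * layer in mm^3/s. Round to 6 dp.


Rate = 1628 * 0.171 * 0.044 = 12.249072 mm^3/s


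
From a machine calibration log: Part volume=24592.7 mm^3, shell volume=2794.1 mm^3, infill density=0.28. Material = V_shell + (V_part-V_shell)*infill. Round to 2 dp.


V_infill = (24592.7 - 2794.1) * 0.28 = 6103.61
V_total = 2794.1 + 6103.61 = 8897.71 mm^3


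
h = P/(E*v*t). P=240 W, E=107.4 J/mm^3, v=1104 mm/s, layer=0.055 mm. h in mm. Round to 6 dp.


h = 240 / (107.4*1104*0.055) = 0.036802 mm


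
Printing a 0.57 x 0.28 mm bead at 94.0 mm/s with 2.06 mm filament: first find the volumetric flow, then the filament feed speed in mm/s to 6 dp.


Q = 0.57 * 0.28 * 94.0 = 15.0024 mm^3/s
A_fil = pi*(2.06/2)^2 = 3.33291565 mm^2
v_feed = 15.0024 / 3.33291565 = 4.501284 mm/s


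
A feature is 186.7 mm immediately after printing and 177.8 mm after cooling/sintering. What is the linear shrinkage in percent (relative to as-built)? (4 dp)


Shrinkage = ((186.7-177.8)/186.7)*100 = 4.767 %
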